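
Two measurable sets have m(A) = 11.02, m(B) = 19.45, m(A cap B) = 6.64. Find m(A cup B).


By inclusion-exclusion: m(A u B) = m(A) + m(B) - m(A n B)
= 11.02 + 19.45 - 6.64
= 23.83


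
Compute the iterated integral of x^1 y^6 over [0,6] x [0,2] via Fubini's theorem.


By Fubini's theorem, the double integral factors as a product of single integrals:
Step 1: integral_0^6 x^1 dx = [x^2/2] from 0 to 6
     = 6^2/2 = 18
Step 2: integral_0^2 y^6 dy = [y^7/7] from 0 to 2
     = 2^7/7 = 18.285714
Step 3: Double integral = 18 * 18.285714 = 329.142857


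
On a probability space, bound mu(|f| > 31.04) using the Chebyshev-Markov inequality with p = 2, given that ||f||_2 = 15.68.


Chebyshev/Markov inequality: mu(|f| > eps) <= (||f||_p / eps)^p
Step 1: ||f||_2 / eps = 15.68 / 31.04 = 0.505155
Step 2: Raise to power p = 2:
  (0.505155)^2 = 0.255181
Step 3: Therefore mu(|f| > 31.04) <= 0.255181


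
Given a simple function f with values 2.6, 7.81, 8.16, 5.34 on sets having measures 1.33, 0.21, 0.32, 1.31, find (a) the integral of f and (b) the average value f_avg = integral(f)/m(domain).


Step 1: Integral = sum(value_i * measure_i)
= 2.6*1.33 + 7.81*0.21 + 8.16*0.32 + 5.34*1.31
= 3.458 + 1.6401 + 2.6112 + 6.9954
= 14.7047
Step 2: Total measure of domain = 1.33 + 0.21 + 0.32 + 1.31 = 3.17
Step 3: Average value = 14.7047 / 3.17 = 4.638707


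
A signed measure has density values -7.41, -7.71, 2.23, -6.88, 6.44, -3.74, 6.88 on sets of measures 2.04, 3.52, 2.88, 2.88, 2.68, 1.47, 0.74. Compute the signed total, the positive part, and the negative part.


Step 1: Compute signed measure on each set:
  Set 1: -7.41 * 2.04 = -15.1164
  Set 2: -7.71 * 3.52 = -27.1392
  Set 3: 2.23 * 2.88 = 6.4224
  Set 4: -6.88 * 2.88 = -19.8144
  Set 5: 6.44 * 2.68 = 17.2592
  Set 6: -3.74 * 1.47 = -5.4978
  Set 7: 6.88 * 0.74 = 5.0912
Step 2: Total signed measure = (-15.1164) + (-27.1392) + (6.4224) + (-19.8144) + (17.2592) + (-5.4978) + (5.0912)
     = -38.795
Step 3: Positive part mu+(X) = sum of positive contributions = 28.7728
Step 4: Negative part mu-(X) = |sum of negative contributions| = 67.5678


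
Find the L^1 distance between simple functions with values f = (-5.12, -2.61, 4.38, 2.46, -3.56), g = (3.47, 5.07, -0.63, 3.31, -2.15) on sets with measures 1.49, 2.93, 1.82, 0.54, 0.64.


Step 1: Compute differences f_i - g_i:
  -5.12 - 3.47 = -8.59
  -2.61 - 5.07 = -7.68
  4.38 - -0.63 = 5.01
  2.46 - 3.31 = -0.85
  -3.56 - -2.15 = -1.41
Step 2: Compute |diff|^1 * measure for each set:
  |-8.59|^1 * 1.49 = 8.59 * 1.49 = 12.7991
  |-7.68|^1 * 2.93 = 7.68 * 2.93 = 22.5024
  |5.01|^1 * 1.82 = 5.01 * 1.82 = 9.1182
  |-0.85|^1 * 0.54 = 0.85 * 0.54 = 0.459
  |-1.41|^1 * 0.64 = 1.41 * 0.64 = 0.9024
Step 3: Sum = 45.7811
Step 4: ||f-g||_1 = (45.7811)^(1/1) = 45.7811


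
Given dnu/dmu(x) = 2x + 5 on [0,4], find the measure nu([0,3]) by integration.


nu(A) = integral_A (dnu/dmu) dmu = integral_0^3 (2x + 5) dx
Step 1: Antiderivative F(x) = (2/2)x^2 + 5x
Step 2: F(3) = (2/2)*3^2 + 5*3 = 9 + 15 = 24
Step 3: F(0) = (2/2)*0^2 + 5*0 = 0.0 + 0 = 0.0
Step 4: nu([0,3]) = F(3) - F(0) = 24 - 0.0 = 24


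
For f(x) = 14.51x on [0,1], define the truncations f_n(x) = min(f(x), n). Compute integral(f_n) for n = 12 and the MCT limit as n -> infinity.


f(x) = 14.51x on [0,1]; f_n(x) = min(14.51x, n). At n = 12:
Step 1: f(x) reaches 12 at x = 12/14.51 = 0.827016
Step 2: integral(f_12) = integral(14.51x, 0, 0.827016) + integral(12, 0.827016, 1)
       = 14.51*0.827016^2/2 + 12*(1 - 0.827016)
       = 4.962095 + 2.07581
       = 7.037905
Step 3: As n -> infinity, f_n increases to f, so by MCT integral(f_n) -> integral(f) = 14.51/2 = 7.255.
Convergence: integral(f_12) = 7.037905 -> 7.255 as n -> infinity


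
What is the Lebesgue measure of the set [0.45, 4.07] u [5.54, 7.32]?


For pairwise disjoint intervals, m(union) = sum of lengths.
= (4.07 - 0.45) + (7.32 - 5.54)
= 3.62 + 1.78
= 5.4


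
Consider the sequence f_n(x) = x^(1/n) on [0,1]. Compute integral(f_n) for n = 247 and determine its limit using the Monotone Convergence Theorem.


At n = 247: f_247(x) = x^(1/247).
Step 1: integral(x^(1/247), 0, 1) = [x^(1/247+1) / (1/247+1)] from 0 to 1
     = 1 / (1/247 + 1) = 1 / ((247+1)/247) = 247/(247+1)
     = 247/248 = 0.995968
Step 2: As n -> infinity, f_n(x) = x^(1/n) -> 1 for x in (0,1], and f_n is increasing in n.
By MCT, lim_n integral(f_n) = integral(lim_n f_n) = integral(1, 0, 1) = 1.
Step 3: Verify convergence: 247/248 = 0.995968 -> 1


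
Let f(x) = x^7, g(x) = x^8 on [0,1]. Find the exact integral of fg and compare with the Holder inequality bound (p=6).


Step 1: Exact integral of f*g = integral(x^15, 0, 1) = 1/16
     = 0.0625
Step 2: Holder bound with p=6, q=1.2:
  ||f||_p = (integral x^42 dx)^(1/6) = (1/43)^(1/6) = 0.534263
  ||g||_q = (integral x^9.6 dx)^(1/1.2) = (1/10.6)^(1/1.2) = 0.139823
Step 3: Holder bound = ||f||_p * ||g||_q = 0.534263 * 0.139823 = 0.074702
Verification: 0.0625 <= 0.074702 (Holder holds)


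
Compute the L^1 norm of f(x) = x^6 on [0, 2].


Step 1: ||f||_1 = (integral_0^2 |x^6|^1 dx)^(1/1)
     = (integral_0^2 x^6 dx)^(1/1)
Step 2: integral_0^2 x^6 dx = [x^7/(7)] from 0 to 2 = 2^7/7
     = 128/7 = 18.285714
Step 3: ||f||_1 = (18.285714)^(1/1) = 18.285714


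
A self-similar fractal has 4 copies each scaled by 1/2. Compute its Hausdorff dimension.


For a self-similar set with N copies scaled by 1/r:
dim_H = log(N)/log(r) = log(4)/log(2)
= 1.386294/0.693147
= 2


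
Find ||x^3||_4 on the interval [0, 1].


Step 1: ||f||_4 = (integral_0^1 |x^3|^4 dx)^(1/4)
     = (integral_0^1 x^12 dx)^(1/4)
Step 2: integral_0^1 x^12 dx = [x^13/(13)] from 0 to 1 = 1^13/13
     = 1/13 = 0.076923
Step 3: ||f||_4 = (0.076923)^(1/4) = 0.52664


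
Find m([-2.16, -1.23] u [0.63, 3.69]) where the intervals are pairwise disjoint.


For pairwise disjoint intervals, m(union) = sum of lengths.
= (-1.23 - -2.16) + (3.69 - 0.63)
= 0.93 + 3.06
= 3.99


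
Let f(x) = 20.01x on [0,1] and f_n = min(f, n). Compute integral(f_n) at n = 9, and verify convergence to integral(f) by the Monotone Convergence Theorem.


f(x) = 20.01x on [0,1]; f_n(x) = min(20.01x, n). At n = 9:
Step 1: f(x) reaches 9 at x = 9/20.01 = 0.449775
Step 2: integral(f_9) = integral(20.01x, 0, 0.449775) + integral(9, 0.449775, 1)
       = 20.01*0.449775^2/2 + 9*(1 - 0.449775)
       = 2.023988 + 4.952024
       = 6.976012
Step 3: As n -> infinity, f_n increases to f, so by MCT integral(f_n) -> integral(f) = 20.01/2 = 10.005.
Convergence: integral(f_9) = 6.976012 -> 10.005 as n -> infinity


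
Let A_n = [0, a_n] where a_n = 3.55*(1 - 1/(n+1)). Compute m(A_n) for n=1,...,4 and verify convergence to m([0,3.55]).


By continuity of measure from below: if A_n increases to A, then m(A_n) -> m(A).
Here A = [0, 3.55], so m(A) = 3.55
Step 1: a_1 = 3.55*(1 - 1/2) = 1.775, m(A_1) = 1.775
Step 2: a_2 = 3.55*(1 - 1/3) = 2.3667, m(A_2) = 2.3667
Step 3: a_3 = 3.55*(1 - 1/4) = 2.6625, m(A_3) = 2.6625
Step 4: a_4 = 3.55*(1 - 1/5) = 2.84, m(A_4) = 2.84
Limit: m(A_n) -> m([0,3.55]) = 3.55


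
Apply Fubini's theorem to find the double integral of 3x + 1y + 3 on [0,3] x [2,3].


By Fubini, integrate in x first, then y.
Step 1: Fix y, integrate over x in [0,3]:
  integral(3x + 1y + 3, x=0..3)
  = 3*(3^2 - 0^2)/2 + (1y + 3)*(3 - 0)
  = 13.5 + (1y + 3)*3
  = 13.5 + 3y + 9
  = 22.5 + 3y
Step 2: Integrate over y in [2,3]:
  integral(22.5 + 3y, y=2..3)
  = 22.5*1 + 3*(3^2 - 2^2)/2
  = 22.5 + 7.5
  = 30


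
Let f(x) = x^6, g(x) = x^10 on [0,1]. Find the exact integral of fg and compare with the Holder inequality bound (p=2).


Step 1: Exact integral of f*g = integral(x^16, 0, 1) = 1/17
     = 0.058824
Step 2: Holder bound with p=2, q=2:
  ||f||_p = (integral x^12 dx)^(1/2) = (1/13)^(1/2) = 0.27735
  ||g||_q = (integral x^20 dx)^(1/2) = (1/21)^(1/2) = 0.218218
Step 3: Holder bound = ||f||_p * ||g||_q = 0.27735 * 0.218218 = 0.060523
Verification: 0.058824 <= 0.060523 (Holder holds)


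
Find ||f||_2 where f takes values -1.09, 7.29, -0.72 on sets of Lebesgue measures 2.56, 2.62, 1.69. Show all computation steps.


Step 1: Compute |f_i|^2 for each value:
  |-1.09|^2 = 1.1881
  |7.29|^2 = 53.1441
  |-0.72|^2 = 0.5184
Step 2: Multiply by measures and sum:
  1.1881 * 2.56 = 3.041536
  53.1441 * 2.62 = 139.237542
  0.5184 * 1.69 = 0.876096
Sum = 3.041536 + 139.237542 + 0.876096 = 143.155174
Step 3: Take the p-th root:
||f||_2 = (143.155174)^(1/2) = 11.964747


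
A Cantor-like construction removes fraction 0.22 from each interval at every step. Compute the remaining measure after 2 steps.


Step 1: At each step, fraction remaining = 1 - 0.22 = 0.78
Step 2: After 2 steps, measure = (0.78)^2
Step 3: Computing the power step by step:
  After step 1: 0.78
  After step 2: 0.6084
Result = 0.6084


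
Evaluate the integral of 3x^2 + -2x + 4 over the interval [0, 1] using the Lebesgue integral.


The Lebesgue integral of a Riemann-integrable function agrees with the Riemann integral.
Antiderivative F(x) = (3/3)x^3 + (-2/2)x^2 + 4x
F(1) = (3/3)*1^3 + (-2/2)*1^2 + 4*1
     = (3/3)*1 + (-2/2)*1 + 4*1
     = 1 + -1 + 4
     = 4
F(0) = 0.0
Integral = F(1) - F(0) = 4 - 0.0 = 4


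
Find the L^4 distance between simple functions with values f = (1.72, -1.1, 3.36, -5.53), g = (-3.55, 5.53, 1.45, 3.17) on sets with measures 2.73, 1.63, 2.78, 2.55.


Step 1: Compute differences f_i - g_i:
  1.72 - -3.55 = 5.27
  -1.1 - 5.53 = -6.63
  3.36 - 1.45 = 1.91
  -5.53 - 3.17 = -8.7
Step 2: Compute |diff|^4 * measure for each set:
  |5.27|^4 * 2.73 = 771.333974 * 2.73 = 2105.74175
  |-6.63|^4 * 1.63 = 1932.209058 * 1.63 = 3149.500764
  |1.91|^4 * 2.78 = 13.308634 * 2.78 = 36.998001
  |-8.7|^4 * 2.55 = 5728.9761 * 2.55 = 14608.889055
Step 3: Sum = 19901.12957
Step 4: ||f-g||_4 = (19901.12957)^(1/4) = 11.877347


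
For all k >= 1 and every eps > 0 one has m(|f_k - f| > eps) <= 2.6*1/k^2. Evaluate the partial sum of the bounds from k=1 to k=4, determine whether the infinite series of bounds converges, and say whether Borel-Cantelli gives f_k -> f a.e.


Step 1: List the terms 2.6*1/k^2 for k = 1 to 4:
  k=1: 2.6
  k=2: 0.65
  k=3: 0.288889
  k=4: 0.1625
Step 2: Partial sum = 2.6 + 0.65 + 0.288889 + 0.1625
     = 3.701389
Step 3: The full series sum_(k>=1) 2.6*1/k^2 converges (p-series with p = 2 > 1; a constant multiple of a convergent series converges).
Step 4: Fix eps > 0. Since sum_k m(|f_k - f| > eps) < infinity, the Borel-Cantelli lemma gives
        m(limsup_k {|f_k - f| > eps}) = 0, i.e. for a.e. x, |f_k(x) - f(x)| <= eps for all large k.
        Applying this with eps = 1/j for j = 1, 2, ... and intersecting the countably many full-measure sets,
        for a.e. x we get limsup_k |f_k(x) - f(x)| <= 1/j for every j, hence f_k -> f almost everywhere.
Conclusion: series converges; Borel-Cantelli yields f_k -> f a.e.


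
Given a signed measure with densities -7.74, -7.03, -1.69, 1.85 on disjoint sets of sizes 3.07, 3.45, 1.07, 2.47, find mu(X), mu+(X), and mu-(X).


Step 1: Compute signed measure on each set:
  Set 1: -7.74 * 3.07 = -23.7618
  Set 2: -7.03 * 3.45 = -24.2535
  Set 3: -1.69 * 1.07 = -1.8083
  Set 4: 1.85 * 2.47 = 4.5695
Step 2: Total signed measure = (-23.7618) + (-24.2535) + (-1.8083) + (4.5695)
     = -45.2541
Step 3: Positive part mu+(X) = sum of positive contributions = 4.5695
Step 4: Negative part mu-(X) = |sum of negative contributions| = 49.8236


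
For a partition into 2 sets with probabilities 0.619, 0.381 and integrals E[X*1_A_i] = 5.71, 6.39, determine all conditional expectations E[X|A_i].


For each cell A_i: E[X|A_i] = E[X*1_A_i] / P(A_i)
Step 1: E[X|A_1] = 5.71 / 0.619 = 9.224556
Step 2: E[X|A_2] = 6.39 / 0.381 = 16.771654
Verification: E[X] = sum E[X*1_A_i] = 5.71 + 6.39 = 12.1


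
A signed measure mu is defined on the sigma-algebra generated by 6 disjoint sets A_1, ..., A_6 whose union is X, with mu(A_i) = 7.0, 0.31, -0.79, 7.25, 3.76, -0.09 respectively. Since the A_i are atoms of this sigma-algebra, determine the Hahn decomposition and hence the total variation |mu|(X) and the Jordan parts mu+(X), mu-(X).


Step 1: Every measurable set is a union of atoms (the cells / points), so a Hahn decomposition is
  obtained by grouping atoms by sign: P = union of atoms with mu > 0, N = union of the remaining atoms.
  Atoms in P (indices): 1, 2, 4, 5;  atoms in N (indices): 3, 6
  Positive values: 7, 0.31, 7.25, 3.76
  Negative values: -0.79, -0.09
Step 2: mu+(X) = mu(P) = sum of positive atom values = 18.32
Step 3: mu-(X) = -mu(N) = sum of |negative atom values| = 0.88
Step 4: |mu|(X) = mu+(X) + mu-(X) = 18.32 + 0.88 = 19.2


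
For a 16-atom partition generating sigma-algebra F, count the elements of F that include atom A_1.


Each element of F is a union of some subset S of the 16 atoms.
The element contains A_1 iff A_1 is in S.
So we count subsets S of {A_1,...,A_16} with A_1 in S: choose freely among the other 15 atoms.
Count = 2^(16-1) = 2^15 = 32768.


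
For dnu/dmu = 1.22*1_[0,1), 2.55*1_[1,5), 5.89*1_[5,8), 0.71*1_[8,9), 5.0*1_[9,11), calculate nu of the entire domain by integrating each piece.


Integrate each piece of the Radon-Nikodym derivative:
Step 1: integral_0^1 1.22 dx = 1.22*(1-0) = 1.22*1 = 1.22
Step 2: integral_1^5 2.55 dx = 2.55*(5-1) = 2.55*4 = 10.2
Step 3: integral_5^8 5.89 dx = 5.89*(8-5) = 5.89*3 = 17.67
Step 4: integral_8^9 0.71 dx = 0.71*(9-8) = 0.71*1 = 0.71
Step 5: integral_9^11 5.0 dx = 5.0*(11-9) = 5.0*2 = 10
Total: 1.22 + 10.2 + 17.67 + 0.71 + 10 = 39.8


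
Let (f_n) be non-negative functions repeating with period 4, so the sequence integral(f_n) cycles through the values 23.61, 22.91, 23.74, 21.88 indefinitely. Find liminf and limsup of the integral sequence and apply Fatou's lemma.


The sequence (integral(f_n)) is periodic with period 4, repeating the values 23.61, 22.91, 23.74, 21.88 indefinitely.
Step 1: For a periodic sequence, every tail (a_m, a_(m+1), ...) contains all 4 period values infinitely often.
Step 2: Hence inf of every tail = min of the period values = min(23.61, 22.91, 23.74, 21.88) = 21.88.
        liminf_n integral(f_n) = sup over m of (inf of tail from m) = 21.88.
Step 3: Similarly sup of every tail = max of the period values = 23.74.
        limsup_n integral(f_n) = 23.74.
Step 4: Fatou's lemma: integral(liminf_n f_n) <= liminf_n integral(f_n) = 21.88.
        So the integral of the pointwise liminf is at most 21.88.


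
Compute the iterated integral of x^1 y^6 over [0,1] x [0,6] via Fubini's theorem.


By Fubini's theorem, the double integral factors as a product of single integrals:
Step 1: integral_0^1 x^1 dx = [x^2/2] from 0 to 1
     = 1^2/2 = 0.5
Step 2: integral_0^6 y^6 dy = [y^7/7] from 0 to 6
     = 6^7/7 = 39990.857143
Step 3: Double integral = 0.5 * 39990.857143 = 19995.428571


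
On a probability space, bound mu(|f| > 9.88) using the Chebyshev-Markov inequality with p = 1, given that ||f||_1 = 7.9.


Chebyshev/Markov inequality: mu(|f| > eps) <= (||f||_p / eps)^p
Step 1: ||f||_1 / eps = 7.9 / 9.88 = 0.799595
Step 2: Raise to power p = 1:
  (0.799595)^1 = 0.799595
Step 3: Therefore mu(|f| > 9.88) <= 0.799595


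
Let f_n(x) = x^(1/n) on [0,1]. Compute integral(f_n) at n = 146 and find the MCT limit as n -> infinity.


At n = 146: f_146(x) = x^(1/146).
Step 1: integral(x^(1/146), 0, 1) = [x^(1/146+1) / (1/146+1)] from 0 to 1
     = 1 / (1/146 + 1) = 1 / ((146+1)/146) = 146/(146+1)
     = 146/147 = 0.993197
Step 2: As n -> infinity, f_n(x) = x^(1/n) -> 1 for x in (0,1], and f_n is increasing in n.
By MCT, lim_n integral(f_n) = integral(lim_n f_n) = integral(1, 0, 1) = 1.
Step 3: Verify convergence: 146/147 = 0.993197 -> 1


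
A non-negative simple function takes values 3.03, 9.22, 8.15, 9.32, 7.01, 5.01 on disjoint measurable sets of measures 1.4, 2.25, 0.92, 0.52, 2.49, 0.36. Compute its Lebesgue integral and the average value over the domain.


Step 1: Integral = sum(value_i * measure_i)
= 3.03*1.4 + 9.22*2.25 + 8.15*0.92 + 9.32*0.52 + 7.01*2.49 + 5.01*0.36
= 4.242 + 20.745 + 7.498 + 4.8464 + 17.4549 + 1.8036
= 56.5899
Step 2: Total measure of domain = 1.4 + 2.25 + 0.92 + 0.52 + 2.49 + 0.36 = 7.94
Step 3: Average value = 56.5899 / 7.94 = 7.127191


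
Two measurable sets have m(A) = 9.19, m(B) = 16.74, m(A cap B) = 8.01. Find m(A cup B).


By inclusion-exclusion: m(A u B) = m(A) + m(B) - m(A n B)
= 9.19 + 16.74 - 8.01
= 17.92


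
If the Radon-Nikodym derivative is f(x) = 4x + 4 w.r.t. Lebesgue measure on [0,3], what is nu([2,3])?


nu(A) = integral_A (dnu/dmu) dmu = integral_2^3 (4x + 4) dx
Step 1: Antiderivative F(x) = (4/2)x^2 + 4x
Step 2: F(3) = (4/2)*3^2 + 4*3 = 18 + 12 = 30
Step 3: F(2) = (4/2)*2^2 + 4*2 = 8 + 8 = 16
Step 4: nu([2,3]) = F(3) - F(2) = 30 - 16 = 14


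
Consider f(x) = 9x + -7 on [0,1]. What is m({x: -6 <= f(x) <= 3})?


f^(-1)([-6, 3]) = {x : -6 <= 9x + -7 <= 3}
Solving: (-6 - -7)/9 <= x <= (3 - -7)/9
= [0.111111, 1.111111]
Intersecting with [0,1]: [0.111111, 1]
Measure = 1 - 0.111111 = 0.888889


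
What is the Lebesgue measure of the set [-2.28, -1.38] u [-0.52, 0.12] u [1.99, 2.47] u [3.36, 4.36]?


For pairwise disjoint intervals, m(union) = sum of lengths.
= (-1.38 - -2.28) + (0.12 - -0.52) + (2.47 - 1.99) + (4.36 - 3.36)
= 0.9 + 0.64 + 0.48 + 1
= 3.02


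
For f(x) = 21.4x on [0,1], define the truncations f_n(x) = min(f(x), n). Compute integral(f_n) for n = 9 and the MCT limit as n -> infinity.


f(x) = 21.4x on [0,1]; f_n(x) = min(21.4x, n). At n = 9:
Step 1: f(x) reaches 9 at x = 9/21.4 = 0.420561
Step 2: integral(f_9) = integral(21.4x, 0, 0.420561) + integral(9, 0.420561, 1)
       = 21.4*0.420561^2/2 + 9*(1 - 0.420561)
       = 1.892523 + 5.214953
       = 7.107477
Step 3: As n -> infinity, f_n increases to f, so by MCT integral(f_n) -> integral(f) = 21.4/2 = 10.7.
Convergence: integral(f_9) = 7.107477 -> 10.7 as n -> infinity


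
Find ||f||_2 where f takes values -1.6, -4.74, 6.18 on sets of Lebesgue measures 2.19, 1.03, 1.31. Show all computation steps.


Step 1: Compute |f_i|^2 for each value:
  |-1.6|^2 = 2.56
  |-4.74|^2 = 22.4676
  |6.18|^2 = 38.1924
Step 2: Multiply by measures and sum:
  2.56 * 2.19 = 5.6064
  22.4676 * 1.03 = 23.141628
  38.1924 * 1.31 = 50.032044
Sum = 5.6064 + 23.141628 + 50.032044 = 78.780072
Step 3: Take the p-th root:
||f||_2 = (78.780072)^(1/2) = 8.875814


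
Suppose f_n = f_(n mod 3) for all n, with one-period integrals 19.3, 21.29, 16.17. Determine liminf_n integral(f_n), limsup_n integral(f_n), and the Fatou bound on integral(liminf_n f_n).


The sequence (integral(f_n)) is periodic with period 3, repeating the values 19.3, 21.29, 16.17 indefinitely.
Step 1: For a periodic sequence, every tail (a_m, a_(m+1), ...) contains all 3 period values infinitely often.
Step 2: Hence inf of every tail = min of the period values = min(19.3, 21.29, 16.17) = 16.17.
        liminf_n integral(f_n) = sup over m of (inf of tail from m) = 16.17.
Step 3: Similarly sup of every tail = max of the period values = 21.29.
        limsup_n integral(f_n) = 21.29.
Step 4: Fatou's lemma: integral(liminf_n f_n) <= liminf_n integral(f_n) = 16.17.
        So the integral of the pointwise liminf is at most 16.17.


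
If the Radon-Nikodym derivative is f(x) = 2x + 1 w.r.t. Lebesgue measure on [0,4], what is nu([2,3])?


nu(A) = integral_A (dnu/dmu) dmu = integral_2^3 (2x + 1) dx
Step 1: Antiderivative F(x) = (2/2)x^2 + 1x
Step 2: F(3) = (2/2)*3^2 + 1*3 = 9 + 3 = 12
Step 3: F(2) = (2/2)*2^2 + 1*2 = 4 + 2 = 6
Step 4: nu([2,3]) = F(3) - F(2) = 12 - 6 = 6


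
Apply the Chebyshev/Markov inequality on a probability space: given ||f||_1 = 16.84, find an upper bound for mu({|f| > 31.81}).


Chebyshev/Markov inequality: mu(|f| > eps) <= (||f||_p / eps)^p
Step 1: ||f||_1 / eps = 16.84 / 31.81 = 0.529393
Step 2: Raise to power p = 1:
  (0.529393)^1 = 0.529393
Step 3: Therefore mu(|f| > 31.81) <= 0.529393


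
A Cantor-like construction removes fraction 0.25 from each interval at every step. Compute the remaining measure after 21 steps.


Step 1: At each step, fraction remaining = 1 - 0.25 = 0.75
Step 2: After 21 steps, measure = (0.75)^21
Result = 0.002378


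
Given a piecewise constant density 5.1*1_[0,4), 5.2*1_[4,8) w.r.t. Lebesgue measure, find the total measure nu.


Integrate each piece of the Radon-Nikodym derivative:
Step 1: integral_0^4 5.1 dx = 5.1*(4-0) = 5.1*4 = 20.4
Step 2: integral_4^8 5.2 dx = 5.2*(8-4) = 5.2*4 = 20.8
Total: 20.4 + 20.8 = 41.2


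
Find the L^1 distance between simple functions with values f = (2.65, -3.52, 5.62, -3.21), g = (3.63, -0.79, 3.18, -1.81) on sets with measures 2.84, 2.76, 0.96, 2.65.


Step 1: Compute differences f_i - g_i:
  2.65 - 3.63 = -0.98
  -3.52 - -0.79 = -2.73
  5.62 - 3.18 = 2.44
  -3.21 - -1.81 = -1.4
Step 2: Compute |diff|^1 * measure for each set:
  |-0.98|^1 * 2.84 = 0.98 * 2.84 = 2.7832
  |-2.73|^1 * 2.76 = 2.73 * 2.76 = 7.5348
  |2.44|^1 * 0.96 = 2.44 * 0.96 = 2.3424
  |-1.4|^1 * 2.65 = 1.4 * 2.65 = 3.71
Step 3: Sum = 16.3704
Step 4: ||f-g||_1 = (16.3704)^(1/1) = 16.3704


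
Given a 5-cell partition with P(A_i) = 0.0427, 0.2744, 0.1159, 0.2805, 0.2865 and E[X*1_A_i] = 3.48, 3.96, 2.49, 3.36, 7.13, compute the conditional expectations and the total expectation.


For each cell A_i: E[X|A_i] = E[X*1_A_i] / P(A_i)
Step 1: E[X|A_1] = 3.48 / 0.0427 = 81.498829
Step 2: E[X|A_2] = 3.96 / 0.2744 = 14.431487
Step 3: E[X|A_3] = 2.49 / 0.1159 = 21.484038
Step 4: E[X|A_4] = 3.36 / 0.2805 = 11.97861
Step 5: E[X|A_5] = 7.13 / 0.2865 = 24.886562
Verification: E[X] = sum E[X*1_A_i] = 3.48 + 3.96 + 2.49 + 3.36 + 7.13 = 20.42


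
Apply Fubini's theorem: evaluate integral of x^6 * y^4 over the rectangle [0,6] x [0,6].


By Fubini's theorem, the double integral factors as a product of single integrals:
Step 1: integral_0^6 x^6 dx = [x^7/7] from 0 to 6
     = 6^7/7 = 39990.857143
Step 2: integral_0^6 y^4 dy = [y^5/5] from 0 to 6
     = 6^5/5 = 1555.2
Step 3: Double integral = 39990.857143 * 1555.2 = 6.219378e+07


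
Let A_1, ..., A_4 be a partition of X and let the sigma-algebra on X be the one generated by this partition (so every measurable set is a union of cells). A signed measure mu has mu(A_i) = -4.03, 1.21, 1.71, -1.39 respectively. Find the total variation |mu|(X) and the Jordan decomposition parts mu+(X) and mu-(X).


Step 1: Every measurable set is a union of atoms (the cells / points), so a Hahn decomposition is
  obtained by grouping atoms by sign: P = union of atoms with mu > 0, N = union of the remaining atoms.
  Atoms in P (indices): 2, 3;  atoms in N (indices): 1, 4
  Positive values: 1.21, 1.71
  Negative values: -4.03, -1.39
Step 2: mu+(X) = mu(P) = sum of positive atom values = 2.92
Step 3: mu-(X) = -mu(N) = sum of |negative atom values| = 5.42
Step 4: |mu|(X) = mu+(X) + mu-(X) = 2.92 + 5.42 = 8.34


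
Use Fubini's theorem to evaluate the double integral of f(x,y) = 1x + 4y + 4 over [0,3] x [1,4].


By Fubini, integrate in x first, then y.
Step 1: Fix y, integrate over x in [0,3]:
  integral(1x + 4y + 4, x=0..3)
  = 1*(3^2 - 0^2)/2 + (4y + 4)*(3 - 0)
  = 4.5 + (4y + 4)*3
  = 4.5 + 12y + 12
  = 16.5 + 12y
Step 2: Integrate over y in [1,4]:
  integral(16.5 + 12y, y=1..4)
  = 16.5*3 + 12*(4^2 - 1^2)/2
  = 49.5 + 90
  = 139.5


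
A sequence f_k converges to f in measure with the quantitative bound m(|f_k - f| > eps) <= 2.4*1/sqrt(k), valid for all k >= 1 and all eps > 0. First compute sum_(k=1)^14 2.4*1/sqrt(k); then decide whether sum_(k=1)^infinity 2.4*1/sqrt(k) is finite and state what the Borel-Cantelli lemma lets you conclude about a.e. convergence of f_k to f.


Step 1: List the terms 2.4*1/sqrt(k) for k = 1 to 14:
  k=1: 2.4
  k=2: 1.697056
  k=3: 1.385641
  k=4: 1.2
  k=5: 1.073313
  k=6: 0.979796
  k=7: 0.907115
  k=8: 0.848528
  k=9: 0.8
  k=10: 0.758947
  k=11: 0.723627
  k=12: 0.69282
  k=13: 0.66564
  k=14: 0.641427
Step 2: Partial sum = 2.4 + 1.697056 + 1.385641 + 1.2 + 1.073313 + 0.979796 + 0.907115 + 0.848528 + 0.8 + 0.758947 + 0.723627 + 0.69282 + 0.66564 + 0.641427
     = 14.77391
Step 3: The full series sum_(k>=1) 2.4*1/sqrt(k) diverges (p-series with p = 1/2 <= 1; a nonzero constant multiple of a divergent series diverges).
Step 4: The (first) Borel-Cantelli lemma requires a summable sequence of measures, so it does not apply here;
        from this bound alone no conclusion about a.e. convergence can be drawn (convergence in measure still
        gives an a.e.-convergent subsequence, but not a.e. convergence of the whole sequence).
Conclusion: series diverges; Borel-Cantelli is inconclusive about a.e. convergence of f_k.


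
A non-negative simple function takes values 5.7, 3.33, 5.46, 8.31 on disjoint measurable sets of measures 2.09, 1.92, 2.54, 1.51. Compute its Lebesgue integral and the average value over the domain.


Step 1: Integral = sum(value_i * measure_i)
= 5.7*2.09 + 3.33*1.92 + 5.46*2.54 + 8.31*1.51
= 11.913 + 6.3936 + 13.8684 + 12.5481
= 44.7231
Step 2: Total measure of domain = 2.09 + 1.92 + 2.54 + 1.51 = 8.06
Step 3: Average value = 44.7231 / 8.06 = 5.548772


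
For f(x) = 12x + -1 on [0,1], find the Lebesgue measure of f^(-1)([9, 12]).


f^(-1)([9, 12]) = {x : 9 <= 12x + -1 <= 12}
Solving: (9 - -1)/12 <= x <= (12 - -1)/12
= [0.833333, 1.083333]
Intersecting with [0,1]: [0.833333, 1]
Measure = 1 - 0.833333 = 0.166667


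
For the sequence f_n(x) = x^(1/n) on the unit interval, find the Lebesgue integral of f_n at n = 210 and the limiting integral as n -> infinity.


At n = 210: f_210(x) = x^(1/210).
Step 1: integral(x^(1/210), 0, 1) = [x^(1/210+1) / (1/210+1)] from 0 to 1
     = 1 / (1/210 + 1) = 1 / ((210+1)/210) = 210/(210+1)
     = 210/211 = 0.995261
Step 2: As n -> infinity, f_n(x) = x^(1/n) -> 1 for x in (0,1], and f_n is increasing in n.
By MCT, lim_n integral(f_n) = integral(lim_n f_n) = integral(1, 0, 1) = 1.
Step 3: Verify convergence: 210/211 = 0.995261 -> 1


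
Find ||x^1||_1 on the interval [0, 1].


Step 1: ||f||_1 = (integral_0^1 |x^1|^1 dx)^(1/1)
     = (integral_0^1 x^1 dx)^(1/1)
Step 2: integral_0^1 x^1 dx = [x^2/(2)] from 0 to 1 = 1^2/2
     = 1/2 = 0.5
Step 3: ||f||_1 = (0.5)^(1/1) = 0.5


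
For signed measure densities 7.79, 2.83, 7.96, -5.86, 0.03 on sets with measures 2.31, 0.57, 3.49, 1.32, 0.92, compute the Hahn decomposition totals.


Step 1: Compute signed measure on each set:
  Set 1: 7.79 * 2.31 = 17.9949
  Set 2: 2.83 * 0.57 = 1.6131
  Set 3: 7.96 * 3.49 = 27.7804
  Set 4: -5.86 * 1.32 = -7.7352
  Set 5: 0.03 * 0.92 = 0.0276
Step 2: Total signed measure = (17.9949) + (1.6131) + (27.7804) + (-7.7352) + (0.0276)
     = 39.6808
Step 3: Positive part mu+(X) = sum of positive contributions = 47.416
Step 4: Negative part mu-(X) = |sum of negative contributions| = 7.7352


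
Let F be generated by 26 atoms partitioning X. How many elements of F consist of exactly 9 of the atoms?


Each element of F is a union of some subset of the 26 atoms.
Elements that are unions of exactly 9 atoms correspond to 9-element subsets of the 26 atoms.
Count = C(26, 9) = 26! / (9! * 17!) = 3124550.


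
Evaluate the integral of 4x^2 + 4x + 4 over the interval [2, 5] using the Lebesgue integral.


The Lebesgue integral of a Riemann-integrable function agrees with the Riemann integral.
Antiderivative F(x) = (4/3)x^3 + (4/2)x^2 + 4x
F(5) = (4/3)*5^3 + (4/2)*5^2 + 4*5
     = (4/3)*125 + (4/2)*25 + 4*5
     = 166.666667 + 50 + 20
     = 236.666667
F(2) = 26.666667
Integral = F(5) - F(2) = 236.666667 - 26.666667 = 210


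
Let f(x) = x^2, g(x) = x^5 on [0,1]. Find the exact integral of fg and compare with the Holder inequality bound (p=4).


Step 1: Exact integral of f*g = integral(x^7, 0, 1) = 1/8
     = 0.125
Step 2: Holder bound with p=4, q=1.333333:
  ||f||_p = (integral x^8 dx)^(1/4) = (1/9)^(1/4) = 0.57735
  ||g||_q = (integral x^6.666667 dx)^(1/1.333333) = (1/7.666667)^(1/1.333333) = 0.217043
Step 3: Holder bound = ||f||_p * ||g||_q = 0.57735 * 0.217043 = 0.12531
Verification: 0.125 <= 0.12531 (Holder holds)


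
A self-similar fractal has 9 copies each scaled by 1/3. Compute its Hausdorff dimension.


For a self-similar set with N copies scaled by 1/r:
dim_H = log(N)/log(r) = log(9)/log(3)
= 2.197225/1.098612
= 2


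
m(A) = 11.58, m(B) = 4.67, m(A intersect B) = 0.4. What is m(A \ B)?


m(A \ B) = m(A) - m(A n B)
= 11.58 - 0.4
= 11.18


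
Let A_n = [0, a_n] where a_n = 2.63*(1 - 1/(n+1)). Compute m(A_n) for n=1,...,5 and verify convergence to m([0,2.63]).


By continuity of measure from below: if A_n increases to A, then m(A_n) -> m(A).
Here A = [0, 2.63], so m(A) = 2.63
Step 1: a_1 = 2.63*(1 - 1/2) = 1.315, m(A_1) = 1.315
Step 2: a_2 = 2.63*(1 - 1/3) = 1.7533, m(A_2) = 1.7533
Step 3: a_3 = 2.63*(1 - 1/4) = 1.9725, m(A_3) = 1.9725
Step 4: a_4 = 2.63*(1 - 1/5) = 2.104, m(A_4) = 2.104
Step 5: a_5 = 2.63*(1 - 1/6) = 2.1917, m(A_5) = 2.1917
Limit: m(A_n) -> m([0,2.63]) = 2.63


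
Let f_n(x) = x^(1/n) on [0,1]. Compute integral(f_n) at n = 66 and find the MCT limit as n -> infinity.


At n = 66: f_66(x) = x^(1/66).
Step 1: integral(x^(1/66), 0, 1) = [x^(1/66+1) / (1/66+1)] from 0 to 1
     = 1 / (1/66 + 1) = 1 / ((66+1)/66) = 66/(66+1)
     = 66/67 = 0.985075
Step 2: As n -> infinity, f_n(x) = x^(1/n) -> 1 for x in (0,1], and f_n is increasing in n.
By MCT, lim_n integral(f_n) = integral(lim_n f_n) = integral(1, 0, 1) = 1.
Step 3: Verify convergence: 66/67 = 0.985075 -> 1


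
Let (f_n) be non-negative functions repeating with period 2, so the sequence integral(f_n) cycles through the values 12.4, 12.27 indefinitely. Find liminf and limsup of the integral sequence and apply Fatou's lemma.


The sequence (integral(f_n)) is periodic with period 2, repeating the values 12.4, 12.27 indefinitely.
Step 1: For a periodic sequence, every tail (a_m, a_(m+1), ...) contains all 2 period values infinitely often.
Step 2: Hence inf of every tail = min of the period values = min(12.4, 12.27) = 12.27.
        liminf_n integral(f_n) = sup over m of (inf of tail from m) = 12.27.
Step 3: Similarly sup of every tail = max of the period values = 12.4.
        limsup_n integral(f_n) = 12.4.
Step 4: Fatou's lemma: integral(liminf_n f_n) <= liminf_n integral(f_n) = 12.27.
        So the integral of the pointwise liminf is at most 12.27.


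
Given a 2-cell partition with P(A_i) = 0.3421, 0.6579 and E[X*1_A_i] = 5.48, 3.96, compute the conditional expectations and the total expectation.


For each cell A_i: E[X|A_i] = E[X*1_A_i] / P(A_i)
Step 1: E[X|A_1] = 5.48 / 0.3421 = 16.018708
Step 2: E[X|A_2] = 3.96 / 0.6579 = 6.019152
Verification: E[X] = sum E[X*1_A_i] = 5.48 + 3.96 = 9.44


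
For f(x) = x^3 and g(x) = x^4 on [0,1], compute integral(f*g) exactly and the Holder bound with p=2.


Step 1: Exact integral of f*g = integral(x^7, 0, 1) = 1/8
     = 0.125
Step 2: Holder bound with p=2, q=2:
  ||f||_p = (integral x^6 dx)^(1/2) = (1/7)^(1/2) = 0.377964
  ||g||_q = (integral x^8 dx)^(1/2) = (1/9)^(1/2) = 0.333333
Step 3: Holder bound = ||f||_p * ||g||_q = 0.377964 * 0.333333 = 0.125988
Verification: 0.125 <= 0.125988 (Holder holds)


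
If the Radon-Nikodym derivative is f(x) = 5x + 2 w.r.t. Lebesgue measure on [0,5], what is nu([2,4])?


nu(A) = integral_A (dnu/dmu) dmu = integral_2^4 (5x + 2) dx
Step 1: Antiderivative F(x) = (5/2)x^2 + 2x
Step 2: F(4) = (5/2)*4^2 + 2*4 = 40 + 8 = 48
Step 3: F(2) = (5/2)*2^2 + 2*2 = 10 + 4 = 14
Step 4: nu([2,4]) = F(4) - F(2) = 48 - 14 = 34


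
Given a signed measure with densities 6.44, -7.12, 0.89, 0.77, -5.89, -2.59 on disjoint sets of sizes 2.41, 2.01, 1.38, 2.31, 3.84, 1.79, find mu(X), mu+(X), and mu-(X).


Step 1: Compute signed measure on each set:
  Set 1: 6.44 * 2.41 = 15.5204
  Set 2: -7.12 * 2.01 = -14.3112
  Set 3: 0.89 * 1.38 = 1.2282
  Set 4: 0.77 * 2.31 = 1.7787
  Set 5: -5.89 * 3.84 = -22.6176
  Set 6: -2.59 * 1.79 = -4.6361
Step 2: Total signed measure = (15.5204) + (-14.3112) + (1.2282) + (1.7787) + (-22.6176) + (-4.6361)
     = -23.0376
Step 3: Positive part mu+(X) = sum of positive contributions = 18.5273
Step 4: Negative part mu-(X) = |sum of negative contributions| = 41.5649


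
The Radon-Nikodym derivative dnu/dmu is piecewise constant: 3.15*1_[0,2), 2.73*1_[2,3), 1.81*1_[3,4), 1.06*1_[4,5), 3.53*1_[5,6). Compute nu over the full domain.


Integrate each piece of the Radon-Nikodym derivative:
Step 1: integral_0^2 3.15 dx = 3.15*(2-0) = 3.15*2 = 6.3
Step 2: integral_2^3 2.73 dx = 2.73*(3-2) = 2.73*1 = 2.73
Step 3: integral_3^4 1.81 dx = 1.81*(4-3) = 1.81*1 = 1.81
Step 4: integral_4^5 1.06 dx = 1.06*(5-4) = 1.06*1 = 1.06
Step 5: integral_5^6 3.53 dx = 3.53*(6-5) = 3.53*1 = 3.53
Total: 6.3 + 2.73 + 1.81 + 1.06 + 3.53 = 15.43


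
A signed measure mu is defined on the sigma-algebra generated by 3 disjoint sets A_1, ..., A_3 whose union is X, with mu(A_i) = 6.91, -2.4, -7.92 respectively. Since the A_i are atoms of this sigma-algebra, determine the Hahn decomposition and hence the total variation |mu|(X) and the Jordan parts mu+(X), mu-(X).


Step 1: Every measurable set is a union of atoms (the cells / points), so a Hahn decomposition is
  obtained by grouping atoms by sign: P = union of atoms with mu > 0, N = union of the remaining atoms.
  Atoms in P (indices): 1;  atoms in N (indices): 2, 3
  Positive values: 6.91
  Negative values: -2.4, -7.92
Step 2: mu+(X) = mu(P) = sum of positive atom values = 6.91
Step 3: mu-(X) = -mu(N) = sum of |negative atom values| = 10.32
Step 4: |mu|(X) = mu+(X) + mu-(X) = 6.91 + 10.32 = 17.23


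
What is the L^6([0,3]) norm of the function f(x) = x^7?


Step 1: ||f||_6 = (integral_0^3 |x^7|^6 dx)^(1/6)
     = (integral_0^3 x^42 dx)^(1/6)
Step 2: integral_0^3 x^42 dx = [x^43/(43)] from 0 to 3 = 3^43/43
     = 328256967394537077627/43 = 7.633883e+18
Step 3: ||f||_6 = (7.633883e+18)^(1/6) = 1403.2151


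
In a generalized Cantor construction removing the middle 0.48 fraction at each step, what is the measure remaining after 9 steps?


Step 1: At each step, fraction remaining = 1 - 0.48 = 0.52
Step 2: After 9 steps, measure = (0.52)^9
Result = 0.00278


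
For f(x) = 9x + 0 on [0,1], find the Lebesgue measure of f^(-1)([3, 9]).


f^(-1)([3, 9]) = {x : 3 <= 9x + 0 <= 9}
Solving: (3 - 0)/9 <= x <= (9 - 0)/9
= [0.333333, 1]
Intersecting with [0,1]: [0.333333, 1]
Measure = 1 - 0.333333 = 0.666667


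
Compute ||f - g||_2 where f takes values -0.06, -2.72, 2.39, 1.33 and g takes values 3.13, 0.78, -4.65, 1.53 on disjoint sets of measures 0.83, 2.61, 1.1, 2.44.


Step 1: Compute differences f_i - g_i:
  -0.06 - 3.13 = -3.19
  -2.72 - 0.78 = -3.5
  2.39 - -4.65 = 7.04
  1.33 - 1.53 = -0.2
Step 2: Compute |diff|^2 * measure for each set:
  |-3.19|^2 * 0.83 = 10.1761 * 0.83 = 8.446163
  |-3.5|^2 * 2.61 = 12.25 * 2.61 = 31.9725
  |7.04|^2 * 1.1 = 49.5616 * 1.1 = 54.51776
  |-0.2|^2 * 2.44 = 0.04 * 2.44 = 0.0976
Step 3: Sum = 95.034023
Step 4: ||f-g||_2 = (95.034023)^(1/2) = 9.74854


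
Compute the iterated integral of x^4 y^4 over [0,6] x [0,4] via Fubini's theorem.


By Fubini's theorem, the double integral factors as a product of single integrals:
Step 1: integral_0^6 x^4 dx = [x^5/5] from 0 to 6
     = 6^5/5 = 1555.2
Step 2: integral_0^4 y^4 dy = [y^5/5] from 0 to 4
     = 4^5/5 = 204.8
Step 3: Double integral = 1555.2 * 204.8 = 318504.96


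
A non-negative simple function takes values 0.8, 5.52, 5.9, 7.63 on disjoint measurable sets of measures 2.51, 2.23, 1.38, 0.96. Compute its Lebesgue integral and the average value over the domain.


Step 1: Integral = sum(value_i * measure_i)
= 0.8*2.51 + 5.52*2.23 + 5.9*1.38 + 7.63*0.96
= 2.008 + 12.3096 + 8.142 + 7.3248
= 29.7844
Step 2: Total measure of domain = 2.51 + 2.23 + 1.38 + 0.96 = 7.08
Step 3: Average value = 29.7844 / 7.08 = 4.206836


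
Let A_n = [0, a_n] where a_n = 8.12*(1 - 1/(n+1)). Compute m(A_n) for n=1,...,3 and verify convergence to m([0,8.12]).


By continuity of measure from below: if A_n increases to A, then m(A_n) -> m(A).
Here A = [0, 8.12], so m(A) = 8.12
Step 1: a_1 = 8.12*(1 - 1/2) = 4.06, m(A_1) = 4.06
Step 2: a_2 = 8.12*(1 - 1/3) = 5.4133, m(A_2) = 5.4133
Step 3: a_3 = 8.12*(1 - 1/4) = 6.09, m(A_3) = 6.09
Limit: m(A_n) -> m([0,8.12]) = 8.12


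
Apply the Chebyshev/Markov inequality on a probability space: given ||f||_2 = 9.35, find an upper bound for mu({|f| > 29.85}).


Chebyshev/Markov inequality: mu(|f| > eps) <= (||f||_p / eps)^p
Step 1: ||f||_2 / eps = 9.35 / 29.85 = 0.313233
Step 2: Raise to power p = 2:
  (0.313233)^2 = 0.098115
Step 3: Therefore mu(|f| > 29.85) <= 0.098115


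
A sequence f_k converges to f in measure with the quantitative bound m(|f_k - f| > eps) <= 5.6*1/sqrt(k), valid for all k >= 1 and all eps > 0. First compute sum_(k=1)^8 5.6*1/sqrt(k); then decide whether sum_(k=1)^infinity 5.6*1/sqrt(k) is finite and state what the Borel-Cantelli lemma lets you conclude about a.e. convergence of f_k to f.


Step 1: List the terms 5.6*1/sqrt(k) for k = 1 to 8:
  k=1: 5.6
  k=2: 3.959798
  k=3: 3.233162
  k=4: 2.8
  k=5: 2.504396
  k=6: 2.28619
  k=7: 2.116601
  k=8: 1.979899
Step 2: Partial sum = 5.6 + 3.959798 + 3.233162 + 2.8 + 2.504396 + 2.28619 + 2.116601 + 1.979899
     = 24.480046
Step 3: The full series sum_(k>=1) 5.6*1/sqrt(k) diverges (p-series with p = 1/2 <= 1; a nonzero constant multiple of a divergent series diverges).
Step 4: The (first) Borel-Cantelli lemma requires a summable sequence of measures, so it does not apply here;
        from this bound alone no conclusion about a.e. convergence can be drawn (convergence in measure still
        gives an a.e.-convergent subsequence, but not a.e. convergence of the whole sequence).
Conclusion: series diverges; Borel-Cantelli is inconclusive about a.e. convergence of f_k.


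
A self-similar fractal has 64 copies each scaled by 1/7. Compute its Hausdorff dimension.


For a self-similar set with N copies scaled by 1/r:
dim_H = log(N)/log(r) = log(64)/log(7)
= 4.158883/1.94591
= 2.137243


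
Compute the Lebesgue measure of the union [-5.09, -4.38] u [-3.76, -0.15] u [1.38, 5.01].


For pairwise disjoint intervals, m(union) = sum of lengths.
= (-4.38 - -5.09) + (-0.15 - -3.76) + (5.01 - 1.38)
= 0.71 + 3.61 + 3.63
= 7.95


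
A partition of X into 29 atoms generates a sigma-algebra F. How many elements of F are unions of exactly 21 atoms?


Each element of F is a union of some subset of the 29 atoms.
Elements that are unions of exactly 21 atoms correspond to 21-element subsets of the 29 atoms.
Count = C(29, 21) = 29! / (21! * 8!) = 4292145.


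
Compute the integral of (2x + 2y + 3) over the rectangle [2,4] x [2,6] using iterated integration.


By Fubini, integrate in x first, then y.
Step 1: Fix y, integrate over x in [2,4]:
  integral(2x + 2y + 3, x=2..4)
  = 2*(4^2 - 2^2)/2 + (2y + 3)*(4 - 2)
  = 12 + (2y + 3)*2
  = 12 + 4y + 6
  = 18 + 4y
Step 2: Integrate over y in [2,6]:
  integral(18 + 4y, y=2..6)
  = 18*4 + 4*(6^2 - 2^2)/2
  = 72 + 64
  = 136


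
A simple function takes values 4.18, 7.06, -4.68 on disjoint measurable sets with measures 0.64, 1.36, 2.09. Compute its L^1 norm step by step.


Step 1: Compute |f_i|^1 for each value:
  |4.18|^1 = 4.18
  |7.06|^1 = 7.06
  |-4.68|^1 = 4.68
Step 2: Multiply by measures and sum:
  4.18 * 0.64 = 2.6752
  7.06 * 1.36 = 9.6016
  4.68 * 2.09 = 9.7812
Sum = 2.6752 + 9.6016 + 9.7812 = 22.058
Step 3: Take the p-th root:
||f||_1 = (22.058)^(1/1) = 22.058


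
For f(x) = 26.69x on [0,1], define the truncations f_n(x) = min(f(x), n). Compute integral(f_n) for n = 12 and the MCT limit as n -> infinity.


f(x) = 26.69x on [0,1]; f_n(x) = min(26.69x, n). At n = 12:
Step 1: f(x) reaches 12 at x = 12/26.69 = 0.449607
Step 2: integral(f_12) = integral(26.69x, 0, 0.449607) + integral(12, 0.449607, 1)
       = 26.69*0.449607^2/2 + 12*(1 - 0.449607)
       = 2.69764 + 6.604721
       = 9.30236
Step 3: As n -> infinity, f_n increases to f, so by MCT integral(f_n) -> integral(f) = 26.69/2 = 13.345.
Convergence: integral(f_12) = 9.30236 -> 13.345 as n -> infinity


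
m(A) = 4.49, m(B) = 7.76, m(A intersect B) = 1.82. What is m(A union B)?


By inclusion-exclusion: m(A u B) = m(A) + m(B) - m(A n B)
= 4.49 + 7.76 - 1.82
= 10.43
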